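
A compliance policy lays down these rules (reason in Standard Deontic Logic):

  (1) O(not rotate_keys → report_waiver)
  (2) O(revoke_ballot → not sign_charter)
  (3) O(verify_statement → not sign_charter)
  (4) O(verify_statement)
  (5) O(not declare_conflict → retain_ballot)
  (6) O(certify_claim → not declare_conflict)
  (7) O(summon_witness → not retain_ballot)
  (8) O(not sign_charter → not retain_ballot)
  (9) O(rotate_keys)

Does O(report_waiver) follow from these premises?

No

Premise 1 is O(not rotate_keys → report_waiver), but O(not rotate_keys) is not derivable from the premises, so it does not yield O(report_waiver).
No other premise forces O(report_waiver). An ideal world satisfying every premise can still have report_waiver false, so O(report_waiver) is not derivable.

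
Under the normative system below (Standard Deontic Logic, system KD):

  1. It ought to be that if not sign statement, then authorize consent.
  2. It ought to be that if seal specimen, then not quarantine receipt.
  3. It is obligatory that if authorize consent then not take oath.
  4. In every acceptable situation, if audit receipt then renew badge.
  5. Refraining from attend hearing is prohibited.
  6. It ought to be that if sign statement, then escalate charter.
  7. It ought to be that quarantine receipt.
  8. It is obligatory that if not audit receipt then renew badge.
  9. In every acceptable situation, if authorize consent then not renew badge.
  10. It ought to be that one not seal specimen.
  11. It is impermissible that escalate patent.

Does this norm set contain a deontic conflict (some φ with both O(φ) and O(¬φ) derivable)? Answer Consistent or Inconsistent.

Consistent

Premise 2 is O(seal_specimen → ¬quarantine_receipt), but O(seal_specimen) is not derivable from the premises, so it does not yield O(¬quarantine_receipt).
So O(¬quarantine_receipt) is not derivable, and the apparent clash with O(quarantine_receipt) does not arise.
A world satisfying every obligation exists (e.g. attend_hearing=true, audit_receipt=false, authorize_consent=false, escalate_charter=true, escalate_patent=false, quarantine_receipt=true, renew_badge=true, seal_specimen=false, sign_statement=true, take_oath=false); no atom is both obligatory and forbidden, so the set is consistent.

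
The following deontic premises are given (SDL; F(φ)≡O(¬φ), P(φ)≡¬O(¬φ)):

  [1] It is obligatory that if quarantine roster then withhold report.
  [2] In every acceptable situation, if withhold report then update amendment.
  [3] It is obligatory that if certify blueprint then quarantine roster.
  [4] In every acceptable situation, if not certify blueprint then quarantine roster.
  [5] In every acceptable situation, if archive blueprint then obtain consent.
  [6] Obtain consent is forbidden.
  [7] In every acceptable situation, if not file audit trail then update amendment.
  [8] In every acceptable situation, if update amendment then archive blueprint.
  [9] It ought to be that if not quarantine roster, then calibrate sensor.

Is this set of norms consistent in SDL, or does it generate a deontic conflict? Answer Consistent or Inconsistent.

Inconsistent

Premises 3 and 4 cover both cases: O(certify_blueprint → quarantine_roster) and O(¬certify_blueprint → quarantine_roster). Since certify_blueprint ∨ ¬certify_blueprint is a tautology, O(quarantine_roster) follows.
With premise 1, O(quarantine_roster → withhold_report), the K-axiom yields O(withhold_report).
Premise 2 is O(withhold_report → update_amendment); since O(withhold_report), deontic closure gives O(update_amendment).
Premise 8 is O(update_amendment → archive_blueprint); since O(update_amendment), deontic closure gives O(archive_blueprint).
From O(archive_blueprint) and premise 5, O(archive_blueprint → obtain_consent), we obtain O(obtain_consent).
But premise 6, F(obtain_consent), means O(¬obtain_consent).
We now have both O(obtain_consent) and O(¬obtain_consent) — obtain_consent is simultaneously obligatory and forbidden, violating the D-axiom.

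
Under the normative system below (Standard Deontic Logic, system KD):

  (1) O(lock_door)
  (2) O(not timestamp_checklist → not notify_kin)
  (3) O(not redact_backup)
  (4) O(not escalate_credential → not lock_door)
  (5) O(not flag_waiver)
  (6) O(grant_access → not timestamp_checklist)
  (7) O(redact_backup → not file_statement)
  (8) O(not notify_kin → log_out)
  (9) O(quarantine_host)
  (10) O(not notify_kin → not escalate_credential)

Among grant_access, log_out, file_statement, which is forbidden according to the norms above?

grant_access

Premise 1 gives O(lock_door).
Premise 4 is O(not escalate_credential → not lock_door); contrapositively O(lock_door → escalate_credential). Since O(lock_door) holds, K gives O(escalate_credential).
Premise 10 is O(not notify_kin → not escalate_credential); contrapositively O(escalate_credential → notify_kin). Since O(escalate_credential) holds, K gives O(notify_kin).
The contrapositive of premise 2 (O(not timestamp_checklist → not notify_kin)) is O(notify_kin → timestamp_checklist), and O(notify_kin) is already established, so O(timestamp_checklist).
Premise 6, O(grant_access → not timestamp_checklist), contraposes to O(timestamp_checklist → not grant_access); with O(timestamp_checklist) we get O(not grant_access).
So O(not grant_access) holds, i.e. grant_access is forbidden. None of the other listed options is forbidden under the premises.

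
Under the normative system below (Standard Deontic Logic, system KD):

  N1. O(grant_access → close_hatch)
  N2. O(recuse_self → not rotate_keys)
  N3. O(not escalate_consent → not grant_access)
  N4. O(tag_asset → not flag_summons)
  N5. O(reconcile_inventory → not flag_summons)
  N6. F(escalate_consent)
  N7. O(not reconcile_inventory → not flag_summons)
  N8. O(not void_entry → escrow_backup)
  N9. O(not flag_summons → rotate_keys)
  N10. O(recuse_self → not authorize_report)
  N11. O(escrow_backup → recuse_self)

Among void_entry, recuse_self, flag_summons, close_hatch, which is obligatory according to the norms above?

void_entry

By case analysis on reconcile_inventory: premise 5 gives O(reconcile_inventory → not flag_summons) and premise 7 gives O(not reconcile_inventory → not flag_summons), so O(not flag_summons) either way.
Applying K to premise 9 (O(not flag_summons → rotate_keys)) and O(not flag_summons) yields O(rotate_keys).
Premise 2 is O(recuse_self → not rotate_keys); contrapositively O(rotate_keys → not recuse_self). Since O(rotate_keys) holds, K gives O(not recuse_self).
The contrapositive of premise 11 (O(escrow_backup → recuse_self)) is O(not recuse_self → not escrow_backup), and O(not recuse_self) is already established, so O(not escrow_backup).
Premise 8 is O(not void_entry → escrow_backup); contrapositively O(not escrow_backup → void_entry). Since O(not escrow_backup) holds, K gives O(void_entry).
So O(void_entry) holds — void_entry is obligatory. None of the other listed options is made obligatory by any chain of premises.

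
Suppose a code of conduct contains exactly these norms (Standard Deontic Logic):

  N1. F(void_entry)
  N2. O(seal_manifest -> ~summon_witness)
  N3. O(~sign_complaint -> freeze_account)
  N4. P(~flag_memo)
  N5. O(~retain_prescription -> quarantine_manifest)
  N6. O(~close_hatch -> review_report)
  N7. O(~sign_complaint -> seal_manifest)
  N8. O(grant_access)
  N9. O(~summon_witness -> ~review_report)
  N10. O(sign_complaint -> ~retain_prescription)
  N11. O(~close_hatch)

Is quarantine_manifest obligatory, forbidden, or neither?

Premise 11 states O(~close_hatch) outright.
Applying K to premise 6 (O(~close_hatch -> review_report)) and O(~close_hatch) yields O(review_report).
The contrapositive of premise 9 (O(~summon_witness -> ~review_report)) is O(review_report -> summon_witness), and O(review_report) is already established, so O(summon_witness).
The contrapositive of premise 2 (O(seal_manifest -> ~summon_witness)) is O(summon_witness -> ~seal_manifest), and O(summon_witness) is already established, so O(~seal_manifest).
Premise 7 is O(~sign_complaint -> seal_manifest); contrapositively O(~seal_manifest -> sign_complaint). Since O(~seal_manifest) holds, K gives O(sign_complaint).
With premise 10, O(sign_complaint -> ~retain_prescription), the K-axiom yields O(~retain_prescription).
With premise 5, O(~retain_prescription -> quarantine_manifest), the K-axiom yields O(quarantine_manifest).
Premises 1, 3, 4, 8 do not contribute to this derivation.
Hence quarantine_manifest is obligatory.

Obligatory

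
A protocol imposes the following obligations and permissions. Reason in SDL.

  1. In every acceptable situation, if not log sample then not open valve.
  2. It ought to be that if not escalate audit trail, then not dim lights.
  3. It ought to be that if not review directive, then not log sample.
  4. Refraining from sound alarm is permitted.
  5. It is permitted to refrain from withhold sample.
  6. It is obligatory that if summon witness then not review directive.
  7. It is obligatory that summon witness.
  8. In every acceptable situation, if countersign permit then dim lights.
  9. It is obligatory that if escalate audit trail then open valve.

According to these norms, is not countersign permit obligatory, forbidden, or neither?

Premise 7 states O(summon_witness) outright.
Applying K to premise 6 (O(summon_witness → ¬review_directive)) and O(summon_witness) yields O(¬review_directive).
Applying K to premise 3 (O(¬review_directive → ¬log_sample)) and O(¬review_directive) yields O(¬log_sample).
Applying K to premise 1 (O(¬log_sample → ¬open_valve)) and O(¬log_sample) yields O(¬open_valve).
Premise 9, O(escalate_audit_trail → open_valve), contraposes to O(¬open_valve → ¬escalate_audit_trail); with O(¬open_valve) we get O(¬escalate_audit_trail).
Premise 2 is O(¬escalate_audit_trail → ¬dim_lights); since O(¬escalate_audit_trail), deontic closure gives O(¬dim_lights).
The contrapositive of premise 8 (O(countersign_permit → dim_lights)) is O(¬dim_lights → ¬countersign_permit), and O(¬dim_lights) is already established, so O(¬countersign_permit).
Premises 4, 5 do not contribute to this derivation.
Hence ¬countersign_permit is obligatory.

Obligatory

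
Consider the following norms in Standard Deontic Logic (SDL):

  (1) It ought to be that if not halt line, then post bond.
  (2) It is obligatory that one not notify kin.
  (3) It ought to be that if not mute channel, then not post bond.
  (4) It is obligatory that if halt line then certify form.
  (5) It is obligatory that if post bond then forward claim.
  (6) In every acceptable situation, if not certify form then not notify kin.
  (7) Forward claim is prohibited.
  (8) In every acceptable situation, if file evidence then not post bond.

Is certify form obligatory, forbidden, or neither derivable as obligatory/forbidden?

Obligatory

Premise 7 is F(forward_claim), i.e. O(¬forward_claim).
Premise 5, O(post_bond → forward_claim), contraposes to O(¬forward_claim → ¬post_bond); with O(¬forward_claim) we get O(¬post_bond).
The contrapositive of premise 1 (O(¬halt_line → post_bond)) is O(¬post_bond → halt_line), and O(¬post_bond) is already established, so O(halt_line).
With premise 4, O(halt_line → certify_form), the K-axiom yields O(certify_form).
Premises 2, 3, 6, 8 do not contribute to this derivation.
Hence certify_form is obligatory.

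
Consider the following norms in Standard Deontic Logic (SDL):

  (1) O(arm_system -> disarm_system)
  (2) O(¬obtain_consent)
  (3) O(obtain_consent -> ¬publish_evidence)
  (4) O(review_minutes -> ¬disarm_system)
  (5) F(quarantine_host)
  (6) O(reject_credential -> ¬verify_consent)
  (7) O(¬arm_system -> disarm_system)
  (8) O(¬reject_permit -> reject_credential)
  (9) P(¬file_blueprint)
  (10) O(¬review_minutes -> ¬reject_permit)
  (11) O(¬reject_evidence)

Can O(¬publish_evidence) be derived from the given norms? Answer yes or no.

Premise 3 is O(obtain_consent -> ¬publish_evidence), but O(obtain_consent) is not derivable from the premises, so it does not yield O(¬publish_evidence).
No other premise forces O(¬publish_evidence). An ideal world satisfying every premise can still have ¬publish_evidence false, so O(¬publish_evidence) is not derivable.

No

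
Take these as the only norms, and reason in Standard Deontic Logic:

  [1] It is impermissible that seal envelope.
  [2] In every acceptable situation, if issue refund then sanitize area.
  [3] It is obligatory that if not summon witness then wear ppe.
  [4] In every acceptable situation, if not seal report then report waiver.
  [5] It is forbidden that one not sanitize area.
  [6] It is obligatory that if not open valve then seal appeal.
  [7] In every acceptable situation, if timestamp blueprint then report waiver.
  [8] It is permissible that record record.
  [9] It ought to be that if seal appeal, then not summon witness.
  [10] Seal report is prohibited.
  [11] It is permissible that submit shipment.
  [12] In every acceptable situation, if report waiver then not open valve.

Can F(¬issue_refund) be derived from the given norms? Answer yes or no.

Premise 2 is O(issue_refund → sanitize_area); even if O(sanitize_area) held, inferring O(issue_refund) would be affirming the consequent — invalid.
No other premise forces O(issue_refund). An ideal world satisfying every premise can still have ¬issue_refund true, so F(¬issue_refund) is not derivable.

No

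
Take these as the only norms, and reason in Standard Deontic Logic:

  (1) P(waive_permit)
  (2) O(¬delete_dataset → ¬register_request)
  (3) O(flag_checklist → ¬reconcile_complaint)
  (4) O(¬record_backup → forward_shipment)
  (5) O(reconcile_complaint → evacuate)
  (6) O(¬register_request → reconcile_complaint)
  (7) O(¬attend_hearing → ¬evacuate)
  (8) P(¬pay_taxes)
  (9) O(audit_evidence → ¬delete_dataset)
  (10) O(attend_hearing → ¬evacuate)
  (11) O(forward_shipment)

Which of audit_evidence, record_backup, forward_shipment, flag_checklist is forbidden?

audit_evidence

By case analysis on ¬attend_hearing: premise 7 gives O(¬attend_hearing → ¬evacuate) and premise 10 gives O(attend_hearing → ¬evacuate), so O(¬evacuate) either way.
Premise 5, O(reconcile_complaint → evacuate), contraposes to O(¬evacuate → ¬reconcile_complaint); with O(¬evacuate) we get O(¬reconcile_complaint).
The contrapositive of premise 6 (O(¬register_request → reconcile_complaint)) is O(¬reconcile_complaint → register_request), and O(¬reconcile_complaint) is already established, so O(register_request).
Premise 2, O(¬delete_dataset → ¬register_request), contraposes to O(register_request → delete_dataset); with O(register_request) we get O(delete_dataset).
Premise 9, O(audit_evidence → ¬delete_dataset), contraposes to O(delete_dataset → ¬audit_evidence); with O(delete_dataset) we get O(¬audit_evidence).
So O(¬audit_evidence) holds, i.e. audit_evidence is forbidden. None of the other listed options is forbidden under the premises.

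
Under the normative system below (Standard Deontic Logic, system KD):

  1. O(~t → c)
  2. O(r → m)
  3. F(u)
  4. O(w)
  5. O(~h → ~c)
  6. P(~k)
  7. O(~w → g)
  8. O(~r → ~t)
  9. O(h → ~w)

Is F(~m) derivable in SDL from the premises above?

Yes

Premise 4 states O(w) outright.
The contrapositive of premise 9 (O(h → ~w)) is O(w → ~h), and O(w) is already established, so O(~h).
With premise 5, O(~h → ~c), the K-axiom yields O(~c).
The contrapositive of premise 1 (O(~t → c)) is O(~c → t), and O(~c) is already established, so O(t).
Premise 8, O(~r → ~t), contraposes to O(t → r); with O(t) we get O(r).
From O(r) and premise 2, O(r → m), we obtain O(m).
Premises 3, 6, 7 do not contribute to this derivation.
So O(m) holds, i.e. F(~m). The claim follows.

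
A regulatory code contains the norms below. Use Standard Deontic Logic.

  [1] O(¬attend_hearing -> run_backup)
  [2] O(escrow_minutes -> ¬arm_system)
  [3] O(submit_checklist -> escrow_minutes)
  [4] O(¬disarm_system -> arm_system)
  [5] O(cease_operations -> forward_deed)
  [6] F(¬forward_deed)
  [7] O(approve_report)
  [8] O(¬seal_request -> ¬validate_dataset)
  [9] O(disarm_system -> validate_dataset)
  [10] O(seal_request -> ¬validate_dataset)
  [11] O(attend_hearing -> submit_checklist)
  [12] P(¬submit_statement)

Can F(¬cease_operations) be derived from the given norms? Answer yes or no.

Premise 5 is O(cease_operations -> forward_deed); even if O(forward_deed) held, inferring O(cease_operations) would be affirming the consequent — invalid.
No other premise forces O(cease_operations). An ideal world satisfying every premise can still have ¬cease_operations true, so F(¬cease_operations) is not derivable.

No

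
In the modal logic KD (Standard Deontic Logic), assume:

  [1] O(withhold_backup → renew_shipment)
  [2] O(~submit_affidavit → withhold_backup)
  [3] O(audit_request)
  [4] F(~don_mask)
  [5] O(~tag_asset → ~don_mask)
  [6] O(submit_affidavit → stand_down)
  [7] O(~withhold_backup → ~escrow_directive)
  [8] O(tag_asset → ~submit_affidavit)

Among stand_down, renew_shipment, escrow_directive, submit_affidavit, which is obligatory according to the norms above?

renew_shipment

Premise 4 is F(~don_mask), i.e. O(don_mask).
Premise 5 is O(~tag_asset → ~don_mask); contrapositively O(don_mask → tag_asset). Since O(don_mask) holds, K gives O(tag_asset).
Premise 8 is O(tag_asset → ~submit_affidavit); since O(tag_asset), deontic closure gives O(~submit_affidavit).
Premise 2 is O(~submit_affidavit → withhold_backup); since O(~submit_affidavit), deontic closure gives O(withhold_backup).
With premise 1, O(withhold_backup → renew_shipment), the K-axiom yields O(renew_shipment).
So O(renew_shipment) holds — renew_shipment is obligatory. None of the other listed options is made obligatory by any chain of premises.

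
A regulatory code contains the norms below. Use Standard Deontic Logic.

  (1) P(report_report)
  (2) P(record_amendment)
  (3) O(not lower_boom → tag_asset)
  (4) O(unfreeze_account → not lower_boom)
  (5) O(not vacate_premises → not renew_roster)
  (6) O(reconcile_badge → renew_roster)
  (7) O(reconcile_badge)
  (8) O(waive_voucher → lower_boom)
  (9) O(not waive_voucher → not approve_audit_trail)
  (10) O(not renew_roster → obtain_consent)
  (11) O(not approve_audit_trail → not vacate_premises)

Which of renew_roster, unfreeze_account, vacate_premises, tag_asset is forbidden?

unfreeze_account

Premise 7 states O(reconcile_badge) outright.
Applying K to premise 6 (O(reconcile_badge → renew_roster)) and O(reconcile_badge) yields O(renew_roster).
The contrapositive of premise 5 (O(not vacate_premises → not renew_roster)) is O(renew_roster → vacate_premises), and O(renew_roster) is already established, so O(vacate_premises).
Premise 11, O(not approve_audit_trail → not vacate_premises), contraposes to O(vacate_premises → approve_audit_trail); with O(vacate_premises) we get O(approve_audit_trail).
The contrapositive of premise 9 (O(not waive_voucher → not approve_audit_trail)) is O(approve_audit_trail → waive_voucher), and O(approve_audit_trail) is already established, so O(waive_voucher).
Premise 8 is O(waive_voucher → lower_boom); since O(waive_voucher), deontic closure gives O(lower_boom).
The contrapositive of premise 4 (O(unfreeze_account → not lower_boom)) is O(lower_boom → not unfreeze_account), and O(lower_boom) is already established, so O(not unfreeze_account).
So O(not unfreeze_account) holds, i.e. unfreeze_account is forbidden. None of the other listed options is forbidden under the premises.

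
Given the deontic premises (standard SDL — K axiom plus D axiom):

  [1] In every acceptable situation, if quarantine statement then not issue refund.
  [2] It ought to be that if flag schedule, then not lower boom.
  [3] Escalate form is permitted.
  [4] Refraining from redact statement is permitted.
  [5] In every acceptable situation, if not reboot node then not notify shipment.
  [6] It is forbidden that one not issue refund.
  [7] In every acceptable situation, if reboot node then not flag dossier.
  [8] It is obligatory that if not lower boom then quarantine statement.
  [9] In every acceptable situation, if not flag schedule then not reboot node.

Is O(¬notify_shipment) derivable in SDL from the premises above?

Premise 6 is F(¬issue_refund), i.e. O(issue_refund).
The contrapositive of premise 1 (O(quarantine_statement → ¬issue_refund)) is O(issue_refund → ¬quarantine_statement), and O(issue_refund) is already established, so O(¬quarantine_statement).
Premise 8, O(¬lower_boom → quarantine_statement), contraposes to O(¬quarantine_statement → lower_boom); with O(¬quarantine_statement) we get O(lower_boom).
Premise 2, O(flag_schedule → ¬lower_boom), contraposes to O(lower_boom → ¬flag_schedule); with O(lower_boom) we get O(¬flag_schedule).
Applying K to premise 9 (O(¬flag_schedule → ¬reboot_node)) and O(¬flag_schedule) yields O(¬reboot_node).
Premise 5 is O(¬reboot_node → ¬notify_shipment); since O(¬reboot_node), deontic closure gives O(¬notify_shipment).
Premises 3, 4, 7 do not contribute to this derivation.
So O(¬notify_shipment) follows.

Yes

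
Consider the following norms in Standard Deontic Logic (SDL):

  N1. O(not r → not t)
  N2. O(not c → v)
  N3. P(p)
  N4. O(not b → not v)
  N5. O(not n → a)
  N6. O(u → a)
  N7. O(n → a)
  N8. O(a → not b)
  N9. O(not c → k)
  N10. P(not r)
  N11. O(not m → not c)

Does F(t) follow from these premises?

No

Premise 1 is O(not r → not t), but O(not r) is not derivable from the premises (the permission P(not r) asserts only not O(r), not O(not r)), so it does not yield O(not t).
No other premise forces O(not t). An ideal world satisfying every premise can still have t true, so F(t) is not derivable.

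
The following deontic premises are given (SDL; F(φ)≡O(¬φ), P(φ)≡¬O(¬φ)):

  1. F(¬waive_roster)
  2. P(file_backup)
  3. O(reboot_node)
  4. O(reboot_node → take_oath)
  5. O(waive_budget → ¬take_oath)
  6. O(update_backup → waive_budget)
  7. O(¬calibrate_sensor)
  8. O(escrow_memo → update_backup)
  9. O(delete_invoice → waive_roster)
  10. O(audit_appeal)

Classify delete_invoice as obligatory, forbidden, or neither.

Neither

Premise 9 is O(delete_invoice → waive_roster); even if O(waive_roster) held, inferring O(delete_invoice) would be affirming the consequent — invalid.
No premise or chain of K-axiom applications forces O(delete_invoice), and none forces O(¬delete_invoice). So delete_invoice is neither obligatory nor forbidden under these norms.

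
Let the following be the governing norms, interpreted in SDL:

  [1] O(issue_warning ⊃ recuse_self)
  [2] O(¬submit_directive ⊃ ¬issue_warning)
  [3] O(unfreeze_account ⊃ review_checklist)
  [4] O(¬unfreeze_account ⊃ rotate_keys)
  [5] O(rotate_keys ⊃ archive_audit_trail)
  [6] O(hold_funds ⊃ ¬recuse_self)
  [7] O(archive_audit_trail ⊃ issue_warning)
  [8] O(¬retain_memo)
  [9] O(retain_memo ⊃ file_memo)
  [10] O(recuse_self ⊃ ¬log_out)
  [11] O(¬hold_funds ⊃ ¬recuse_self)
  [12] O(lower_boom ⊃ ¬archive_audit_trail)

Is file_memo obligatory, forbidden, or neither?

Neither

Premise 9 is O(retain_memo ⊃ file_memo), but O(retain_memo) is not derivable from the premises, so it does not yield O(file_memo).
No premise or chain of K-axiom applications forces O(file_memo), and none forces O(¬file_memo). So file_memo is neither obligatory nor forbidden under these norms.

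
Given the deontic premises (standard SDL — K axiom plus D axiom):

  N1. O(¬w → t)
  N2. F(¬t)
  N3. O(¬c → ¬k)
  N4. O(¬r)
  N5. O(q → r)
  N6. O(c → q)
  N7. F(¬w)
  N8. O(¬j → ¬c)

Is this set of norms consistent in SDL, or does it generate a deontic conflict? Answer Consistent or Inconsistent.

Premise 1 is O(¬w → t); even if O(t) held, inferring O(¬w) would be affirming the consequent — invalid.
So O(¬w) is not derivable, and the apparent clash with O(w) does not arise.
A world satisfying every obligation exists (e.g. c=false, j=false, k=false, q=false, r=false, t=true, w=true); no atom is both obligatory and forbidden, so the set is consistent.

Consistent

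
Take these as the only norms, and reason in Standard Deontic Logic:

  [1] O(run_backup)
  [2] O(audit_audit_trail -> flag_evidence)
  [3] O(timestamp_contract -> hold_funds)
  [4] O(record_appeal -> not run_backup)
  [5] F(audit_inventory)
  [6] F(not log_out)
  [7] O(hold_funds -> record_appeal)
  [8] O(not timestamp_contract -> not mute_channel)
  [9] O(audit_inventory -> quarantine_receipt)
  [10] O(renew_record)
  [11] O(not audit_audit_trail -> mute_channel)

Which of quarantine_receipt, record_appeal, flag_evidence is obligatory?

flag_evidence

Premise 1 states O(run_backup) outright.
Premise 4, O(record_appeal -> not run_backup), contraposes to O(run_backup -> not record_appeal); with O(run_backup) we get O(not record_appeal).
Premise 7, O(hold_funds -> record_appeal), contraposes to O(not record_appeal -> not hold_funds); with O(not record_appeal) we get O(not hold_funds).
Premise 3, O(timestamp_contract -> hold_funds), contraposes to O(not hold_funds -> not timestamp_contract); with O(not hold_funds) we get O(not timestamp_contract).
Applying K to premise 8 (O(not timestamp_contract -> not mute_channel)) and O(not timestamp_contract) yields O(not mute_channel).
Premise 11 is O(not audit_audit_trail -> mute_channel); contrapositively O(not mute_channel -> audit_audit_trail). Since O(not mute_channel) holds, K gives O(audit_audit_trail).
Premise 2 is O(audit_audit_trail -> flag_evidence); since O(audit_audit_trail), deontic closure gives O(flag_evidence).
So O(flag_evidence) holds — flag_evidence is obligatory. None of the other listed options is made obligatory by any chain of premises.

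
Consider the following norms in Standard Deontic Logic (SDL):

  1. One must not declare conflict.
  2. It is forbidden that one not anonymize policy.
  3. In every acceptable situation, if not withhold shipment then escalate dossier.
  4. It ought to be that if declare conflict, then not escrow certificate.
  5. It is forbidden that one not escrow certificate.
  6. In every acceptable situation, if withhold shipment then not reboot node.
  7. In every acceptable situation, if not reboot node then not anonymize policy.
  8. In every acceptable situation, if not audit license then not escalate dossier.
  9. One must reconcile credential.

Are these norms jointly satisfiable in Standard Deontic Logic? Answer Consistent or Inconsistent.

Consistent

Premise 4 is O(declare_conflict → ¬escrow_certificate), but O(declare_conflict) is not derivable from the premises, so it does not yield O(¬escrow_certificate).
So O(¬escrow_certificate) is not derivable, and the apparent clash with O(escrow_certificate) does not arise.
A world satisfying every obligation exists (e.g. anonymize_policy=true, audit_license=true, declare_conflict=false, escalate_dossier=true, escrow_certificate=true, reboot_node=true, reconcile_credential=true, withhold_shipment=false); no atom is both obligatory and forbidden, so the set is consistent.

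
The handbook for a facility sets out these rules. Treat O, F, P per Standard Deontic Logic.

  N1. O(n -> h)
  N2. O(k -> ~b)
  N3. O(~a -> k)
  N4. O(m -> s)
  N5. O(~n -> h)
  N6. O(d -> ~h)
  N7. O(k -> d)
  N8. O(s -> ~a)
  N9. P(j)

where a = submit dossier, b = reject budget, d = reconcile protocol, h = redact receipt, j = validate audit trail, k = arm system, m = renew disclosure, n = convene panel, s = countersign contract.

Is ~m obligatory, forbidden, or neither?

Obligatory

Premises 5 and 1 cover both cases: O(~n -> h) and O(n -> h). Since ~n ∨ n is a tautology, O(h) follows.
Premise 6 is O(d -> ~h); contrapositively O(h -> ~d). Since O(h) holds, K gives O(~d).
Premise 7, O(k -> d), contraposes to O(~d -> ~k); with O(~d) we get O(~k).
Premise 3 is O(~a -> k); contrapositively O(~k -> a). Since O(~k) holds, K gives O(a).
The contrapositive of premise 8 (O(s -> ~a)) is O(a -> ~s), and O(a) is already established, so O(~s).
Premise 4 is O(m -> s); contrapositively O(~s -> ~m). Since O(~s) holds, K gives O(~m).
Premises 2, 9 do not contribute to this derivation.
Hence ~m is obligatory.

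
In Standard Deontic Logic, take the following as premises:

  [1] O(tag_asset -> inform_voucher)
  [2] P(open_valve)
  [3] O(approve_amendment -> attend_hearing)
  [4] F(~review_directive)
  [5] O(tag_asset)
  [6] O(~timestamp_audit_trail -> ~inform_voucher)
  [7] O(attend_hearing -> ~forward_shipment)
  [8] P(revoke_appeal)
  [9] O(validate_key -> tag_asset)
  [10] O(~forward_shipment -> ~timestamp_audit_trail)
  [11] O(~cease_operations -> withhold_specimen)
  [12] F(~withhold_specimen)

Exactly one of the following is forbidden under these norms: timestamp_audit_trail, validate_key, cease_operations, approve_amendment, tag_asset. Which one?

approve_amendment

From premise 5 we have O(tag_asset).
From O(tag_asset) and premise 1, O(tag_asset -> inform_voucher), we obtain O(inform_voucher).
Premise 6, O(~timestamp_audit_trail -> ~inform_voucher), contraposes to O(inform_voucher -> timestamp_audit_trail); with O(inform_voucher) we get O(timestamp_audit_trail).
Premise 10 is O(~forward_shipment -> ~timestamp_audit_trail); contrapositively O(timestamp_audit_trail -> forward_shipment). Since O(timestamp_audit_trail) holds, K gives O(forward_shipment).
Premise 7 is O(attend_hearing -> ~forward_shipment); contrapositively O(forward_shipment -> ~attend_hearing). Since O(forward_shipment) holds, K gives O(~attend_hearing).
Premise 3 is O(approve_amendment -> attend_hearing); contrapositively O(~attend_hearing -> ~approve_amendment). Since O(~attend_hearing) holds, K gives O(~approve_amendment).
So O(~approve_amendment) holds, i.e. approve_amendment is forbidden. None of the other listed options is forbidden under the premises.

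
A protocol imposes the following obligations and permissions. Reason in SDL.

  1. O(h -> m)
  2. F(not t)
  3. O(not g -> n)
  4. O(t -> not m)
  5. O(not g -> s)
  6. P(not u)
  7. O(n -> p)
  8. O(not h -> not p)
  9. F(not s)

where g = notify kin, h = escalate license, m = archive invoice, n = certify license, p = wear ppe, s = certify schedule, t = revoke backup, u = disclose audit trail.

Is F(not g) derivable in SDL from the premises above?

Yes

Premise 2, F(not t), is equivalent to O(t).
With premise 4, O(t -> not m), the K-axiom yields O(not m).
Premise 1, O(h -> m), contraposes to O(not m -> not h); with O(not m) we get O(not h).
With premise 8, O(not h -> not p), the K-axiom yields O(not p).
Premise 7 is O(n -> p); contrapositively O(not p -> not n). Since O(not p) holds, K gives O(not n).
The contrapositive of premise 3 (O(not g -> n)) is O(not n -> g), and O(not n) is already established, so O(g).
Premises 5, 6, 9 do not contribute to this derivation.
So O(g) holds, i.e. F(not g). The claim follows.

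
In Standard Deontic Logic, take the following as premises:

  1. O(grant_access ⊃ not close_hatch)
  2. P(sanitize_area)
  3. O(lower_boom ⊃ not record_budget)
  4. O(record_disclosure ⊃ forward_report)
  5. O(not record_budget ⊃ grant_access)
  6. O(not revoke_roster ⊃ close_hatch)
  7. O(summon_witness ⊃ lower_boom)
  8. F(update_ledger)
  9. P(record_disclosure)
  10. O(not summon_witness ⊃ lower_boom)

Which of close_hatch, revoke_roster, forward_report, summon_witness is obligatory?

revoke_roster

By case analysis on summon_witness: premise 7 gives O(summon_witness ⊃ lower_boom) and premise 10 gives O(not summon_witness ⊃ lower_boom), so O(lower_boom) either way.
With premise 3, O(lower_boom ⊃ not record_budget), the K-axiom yields O(not record_budget).
With premise 5, O(not record_budget ⊃ grant_access), the K-axiom yields O(grant_access).
With premise 1, O(grant_access ⊃ not close_hatch), the K-axiom yields O(not close_hatch).
Premise 6, O(not revoke_roster ⊃ close_hatch), contraposes to O(not close_hatch ⊃ revoke_roster); with O(not close_hatch) we get O(revoke_roster).
So O(revoke_roster) holds — revoke_roster is obligatory. None of the other listed options is made obligatory by any chain of premises.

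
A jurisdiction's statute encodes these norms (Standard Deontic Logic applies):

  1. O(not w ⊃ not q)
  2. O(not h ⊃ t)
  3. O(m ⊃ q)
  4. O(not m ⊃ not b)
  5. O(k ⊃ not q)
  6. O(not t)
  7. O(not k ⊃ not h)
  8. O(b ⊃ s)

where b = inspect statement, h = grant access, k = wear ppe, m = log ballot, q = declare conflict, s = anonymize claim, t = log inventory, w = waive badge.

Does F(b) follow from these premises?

Premise 6 gives O(not t).
Premise 2, O(not h ⊃ t), contraposes to O(not t ⊃ h); with O(not t) we get O(h).
The contrapositive of premise 7 (O(not k ⊃ not h)) is O(h ⊃ k), and O(h) is already established, so O(k).
Premise 5 is O(k ⊃ not q); since O(k), deontic closure gives O(not q).
The contrapositive of premise 3 (O(m ⊃ q)) is O(not q ⊃ not m), and O(not q) is already established, so O(not m).
With premise 4, O(not m ⊃ not b), the K-axiom yields O(not b).
Premises 1, 8 do not contribute to this derivation.
So O(not b) holds, i.e. F(b). The claim follows.

Yes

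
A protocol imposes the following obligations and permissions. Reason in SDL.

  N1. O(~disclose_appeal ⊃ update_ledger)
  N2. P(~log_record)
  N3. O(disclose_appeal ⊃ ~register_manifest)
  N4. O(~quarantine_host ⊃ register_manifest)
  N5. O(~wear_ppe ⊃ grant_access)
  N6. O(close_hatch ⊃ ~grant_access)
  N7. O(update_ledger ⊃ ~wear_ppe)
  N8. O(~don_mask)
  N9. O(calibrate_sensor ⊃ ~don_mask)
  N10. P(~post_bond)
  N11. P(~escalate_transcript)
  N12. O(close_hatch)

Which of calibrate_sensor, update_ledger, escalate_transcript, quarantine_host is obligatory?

quarantine_host

From premise 12 we have O(close_hatch).
Applying K to premise 6 (O(close_hatch ⊃ ~grant_access)) and O(close_hatch) yields O(~grant_access).
The contrapositive of premise 5 (O(~wear_ppe ⊃ grant_access)) is O(~grant_access ⊃ wear_ppe), and O(~grant_access) is already established, so O(wear_ppe).
The contrapositive of premise 7 (O(update_ledger ⊃ ~wear_ppe)) is O(wear_ppe ⊃ ~update_ledger), and O(wear_ppe) is already established, so O(~update_ledger).
Premise 1 is O(~disclose_appeal ⊃ update_ledger); contrapositively O(~update_ledger ⊃ disclose_appeal). Since O(~update_ledger) holds, K gives O(disclose_appeal).
Premise 3 is O(disclose_appeal ⊃ ~register_manifest); since O(disclose_appeal), deontic closure gives O(~register_manifest).
Premise 4, O(~quarantine_host ⊃ register_manifest), contraposes to O(~register_manifest ⊃ quarantine_host); with O(~register_manifest) we get O(quarantine_host).
So O(quarantine_host) holds — quarantine_host is obligatory. None of the other listed options is made obligatory by any chain of premises.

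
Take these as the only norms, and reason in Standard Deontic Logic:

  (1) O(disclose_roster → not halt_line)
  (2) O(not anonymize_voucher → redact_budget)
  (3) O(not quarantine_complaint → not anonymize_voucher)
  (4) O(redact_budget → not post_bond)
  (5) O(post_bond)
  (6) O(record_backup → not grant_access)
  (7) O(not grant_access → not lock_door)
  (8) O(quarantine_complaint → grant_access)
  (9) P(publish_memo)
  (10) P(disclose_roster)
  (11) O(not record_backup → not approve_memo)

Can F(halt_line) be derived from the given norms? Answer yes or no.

No

Premise 1 is O(disclose_roster → not halt_line), but O(disclose_roster) is not derivable from the premises (the permission P(disclose_roster) asserts only not O(not disclose_roster), not O(disclose_roster)), so it does not yield O(not halt_line).
No other premise forces O(not halt_line). An ideal world satisfying every premise can still have halt_line true, so F(halt_line) is not derivable.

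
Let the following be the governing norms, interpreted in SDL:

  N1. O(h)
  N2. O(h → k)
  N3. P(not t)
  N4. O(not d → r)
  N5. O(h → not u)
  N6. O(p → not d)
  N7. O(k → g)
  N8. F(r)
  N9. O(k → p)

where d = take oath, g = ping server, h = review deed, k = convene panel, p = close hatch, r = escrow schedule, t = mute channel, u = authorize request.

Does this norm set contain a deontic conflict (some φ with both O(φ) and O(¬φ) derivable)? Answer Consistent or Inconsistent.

Premise 8, F(r), is equivalent to O(not r).
Premise 4 is O(not d → r); contrapositively O(not r → d). Since O(not r) holds, K gives O(d).
The contrapositive of premise 6 (O(p → not d)) is O(d → not p), and O(d) is already established, so O(not p).
Premise 9 is O(k → p); contrapositively O(not p → not k). Since O(not p) holds, K gives O(not k).
Premise 2, O(h → k), contraposes to O(not k → not h); with O(not k) we get O(not h).
However, premise 1 gives O(h).
We now have both O(not h) and O(h) — h is simultaneously obligatory and forbidden, violating the D-axiom.

Inconsistent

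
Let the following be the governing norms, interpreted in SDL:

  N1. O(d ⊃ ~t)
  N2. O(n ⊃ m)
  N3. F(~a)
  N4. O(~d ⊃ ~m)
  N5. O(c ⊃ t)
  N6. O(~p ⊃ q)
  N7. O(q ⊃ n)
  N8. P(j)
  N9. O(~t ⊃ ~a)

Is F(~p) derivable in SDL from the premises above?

Yes

Premise 3, F(~a), is equivalent to O(a).
Premise 9, O(~t ⊃ ~a), contraposes to O(a ⊃ t); with O(a) we get O(t).
Premise 1 is O(d ⊃ ~t); contrapositively O(t ⊃ ~d). Since O(t) holds, K gives O(~d).
With premise 4, O(~d ⊃ ~m), the K-axiom yields O(~m).
The contrapositive of premise 2 (O(n ⊃ m)) is O(~m ⊃ ~n), and O(~m) is already established, so O(~n).
The contrapositive of premise 7 (O(q ⊃ n)) is O(~n ⊃ ~q), and O(~n) is already established, so O(~q).
Premise 6 is O(~p ⊃ q); contrapositively O(~q ⊃ p). Since O(~q) holds, K gives O(p).
Premises 5, 8 do not contribute to this derivation.
So O(p) holds, i.e. F(~p). The claim follows.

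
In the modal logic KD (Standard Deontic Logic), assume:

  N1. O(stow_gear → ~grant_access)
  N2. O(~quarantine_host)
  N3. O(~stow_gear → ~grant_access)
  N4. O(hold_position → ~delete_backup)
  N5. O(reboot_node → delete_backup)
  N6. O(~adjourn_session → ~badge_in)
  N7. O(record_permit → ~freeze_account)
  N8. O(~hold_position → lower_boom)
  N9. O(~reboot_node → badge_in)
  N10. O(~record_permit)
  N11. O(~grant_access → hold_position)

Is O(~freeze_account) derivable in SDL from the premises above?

Premise 7 is O(record_permit → ~freeze_account), but O(record_permit) is not derivable from the premises, so it does not yield O(~freeze_account).
No other premise forces O(~freeze_account). An ideal world satisfying every premise can still have ~freeze_account false, so O(~freeze_account) is not derivable.

No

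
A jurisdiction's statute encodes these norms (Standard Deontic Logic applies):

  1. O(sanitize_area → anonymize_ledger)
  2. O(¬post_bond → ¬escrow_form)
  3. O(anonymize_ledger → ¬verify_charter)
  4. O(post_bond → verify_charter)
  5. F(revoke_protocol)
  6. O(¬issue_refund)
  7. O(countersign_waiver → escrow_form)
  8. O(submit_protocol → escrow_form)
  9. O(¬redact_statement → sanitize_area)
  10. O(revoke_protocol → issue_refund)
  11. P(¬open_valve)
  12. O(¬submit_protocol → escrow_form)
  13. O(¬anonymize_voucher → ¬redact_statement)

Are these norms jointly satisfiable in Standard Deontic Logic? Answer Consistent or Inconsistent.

Premise 10 is O(revoke_protocol → issue_refund), but O(revoke_protocol) is not derivable from the premises, so it does not yield O(issue_refund).
So O(issue_refund) is not derivable, and the apparent clash with O(¬issue_refund) does not arise.
A world satisfying every obligation exists (e.g. anonymize_ledger=false, anonymize_voucher=true, countersign_waiver=false, escrow_form=true, issue_refund=false, open_valve=false, post_bond=true, redact_statement=true, revoke_protocol=false, sanitize_area=false, submit_protocol=false, verify_charter=true); no atom is both obligatory and forbidden, so the set is consistent.

Consistent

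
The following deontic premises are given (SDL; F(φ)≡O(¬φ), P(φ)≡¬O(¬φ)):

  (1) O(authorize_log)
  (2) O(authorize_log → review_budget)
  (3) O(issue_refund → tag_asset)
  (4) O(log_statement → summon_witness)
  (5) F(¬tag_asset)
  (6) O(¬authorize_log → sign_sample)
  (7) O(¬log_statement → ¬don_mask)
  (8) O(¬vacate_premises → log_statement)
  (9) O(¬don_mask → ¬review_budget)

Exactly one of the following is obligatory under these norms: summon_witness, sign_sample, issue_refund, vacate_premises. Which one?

summon_witness

Premise 1 gives O(authorize_log).
With premise 2, O(authorize_log → review_budget), the K-axiom yields O(review_budget).
Premise 9, O(¬don_mask → ¬review_budget), contraposes to O(review_budget → don_mask); with O(review_budget) we get O(don_mask).
Premise 7 is O(¬log_statement → ¬don_mask); contrapositively O(don_mask → log_statement). Since O(don_mask) holds, K gives O(log_statement).
Applying K to premise 4 (O(log_statement → summon_witness)) and O(log_statement) yields O(summon_witness).
So O(summon_witness) holds — summon_witness is obligatory. None of the other listed options is made obligatory by any chain of premises.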